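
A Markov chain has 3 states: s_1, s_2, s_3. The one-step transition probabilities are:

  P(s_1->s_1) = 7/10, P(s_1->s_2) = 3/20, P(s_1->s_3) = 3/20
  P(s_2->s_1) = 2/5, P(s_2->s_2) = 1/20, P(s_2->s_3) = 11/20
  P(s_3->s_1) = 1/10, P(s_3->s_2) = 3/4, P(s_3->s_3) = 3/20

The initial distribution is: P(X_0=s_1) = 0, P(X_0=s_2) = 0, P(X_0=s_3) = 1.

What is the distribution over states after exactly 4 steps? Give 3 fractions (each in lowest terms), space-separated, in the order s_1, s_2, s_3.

Answer: 8987/20000 957/4000 1557/5000

Derivation:
Propagating the distribution step by step (d_{t+1} = d_t * P):
d_0 = (s_1=0, s_2=0, s_3=1)
  d_1[s_1] = 0*7/10 + 0*2/5 + 1*1/10 = 1/10
  d_1[s_2] = 0*3/20 + 0*1/20 + 1*3/4 = 3/4
  d_1[s_3] = 0*3/20 + 0*11/20 + 1*3/20 = 3/20
d_1 = (s_1=1/10, s_2=3/4, s_3=3/20)
  d_2[s_1] = 1/10*7/10 + 3/4*2/5 + 3/20*1/10 = 77/200
  d_2[s_2] = 1/10*3/20 + 3/4*1/20 + 3/20*3/4 = 33/200
  d_2[s_3] = 1/10*3/20 + 3/4*11/20 + 3/20*3/20 = 9/20
d_2 = (s_1=77/200, s_2=33/200, s_3=9/20)
  d_3[s_1] = 77/200*7/10 + 33/200*2/5 + 9/20*1/10 = 761/2000
  d_3[s_2] = 77/200*3/20 + 33/200*1/20 + 9/20*3/4 = 807/2000
  d_3[s_3] = 77/200*3/20 + 33/200*11/20 + 9/20*3/20 = 27/125
d_3 = (s_1=761/2000, s_2=807/2000, s_3=27/125)
  d_4[s_1] = 761/2000*7/10 + 807/2000*2/5 + 27/125*1/10 = 8987/20000
  d_4[s_2] = 761/2000*3/20 + 807/2000*1/20 + 27/125*3/4 = 957/4000
  d_4[s_3] = 761/2000*3/20 + 807/2000*11/20 + 27/125*3/20 = 1557/5000
d_4 = (s_1=8987/20000, s_2=957/4000, s_3=1557/5000)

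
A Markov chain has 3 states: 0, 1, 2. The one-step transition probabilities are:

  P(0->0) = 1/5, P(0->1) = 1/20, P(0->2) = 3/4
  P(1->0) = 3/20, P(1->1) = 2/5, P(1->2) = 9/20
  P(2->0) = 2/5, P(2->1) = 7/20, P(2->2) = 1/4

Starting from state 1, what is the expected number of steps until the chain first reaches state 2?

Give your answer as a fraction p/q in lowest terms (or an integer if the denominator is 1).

Let h_i = expected steps to first reach 2 from state i.
Boundary: h_2 = 0.
First-step equations for the other states:
  h_0 = 1 + 1/5*h_0 + 1/20*h_1 + 3/4*h_2
  h_1 = 1 + 3/20*h_0 + 2/5*h_1 + 9/20*h_2

Substituting h_2 = 0 and rearranging gives the linear system (I - Q) h = 1:
  [4/5, -1/20] . (h_0, h_1) = 1
  [-3/20, 3/5] . (h_0, h_1) = 1

Solving yields:
  h_0 = 260/189
  h_1 = 380/189

Starting state is 1, so the expected hitting time is h_1 = 380/189.

Answer: 380/189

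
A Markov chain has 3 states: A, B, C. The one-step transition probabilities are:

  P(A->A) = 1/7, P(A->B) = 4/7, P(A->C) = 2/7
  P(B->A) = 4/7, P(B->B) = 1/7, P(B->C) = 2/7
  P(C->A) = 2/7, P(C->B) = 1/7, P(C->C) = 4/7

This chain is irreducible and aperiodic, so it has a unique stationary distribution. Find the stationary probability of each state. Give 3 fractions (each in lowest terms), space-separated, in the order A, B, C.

Answer: 8/25 7/25 2/5

Derivation:
The stationary distribution satisfies pi = pi * P, i.e.:
  pi_A = 1/7*pi_A + 4/7*pi_B + 2/7*pi_C
  pi_B = 4/7*pi_A + 1/7*pi_B + 1/7*pi_C
  pi_C = 2/7*pi_A + 2/7*pi_B + 4/7*pi_C
with normalization: pi_A + pi_B + pi_C = 1.

Using the first 2 balance equations plus normalization, the linear system A*pi = b is:
  [-6/7, 4/7, 2/7] . pi = 0
  [4/7, -6/7, 1/7] . pi = 0
  [1, 1, 1] . pi = 1

Solving yields:
  pi_A = 8/25
  pi_B = 7/25
  pi_C = 2/5

Verification (pi * P):
  8/25*1/7 + 7/25*4/7 + 2/5*2/7 = 8/25 = pi_A  (ok)
  8/25*4/7 + 7/25*1/7 + 2/5*1/7 = 7/25 = pi_B  (ok)
  8/25*2/7 + 7/25*2/7 + 2/5*4/7 = 2/5 = pi_C  (ok)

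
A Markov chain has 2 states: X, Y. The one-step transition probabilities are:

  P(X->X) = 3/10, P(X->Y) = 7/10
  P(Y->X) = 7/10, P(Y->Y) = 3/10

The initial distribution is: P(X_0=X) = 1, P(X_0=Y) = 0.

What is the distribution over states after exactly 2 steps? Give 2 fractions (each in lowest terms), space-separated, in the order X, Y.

Answer: 29/50 21/50

Derivation:
Propagating the distribution step by step (d_{t+1} = d_t * P):
d_0 = (X=1, Y=0)
  d_1[X] = 1*3/10 + 0*7/10 = 3/10
  d_1[Y] = 1*7/10 + 0*3/10 = 7/10
d_1 = (X=3/10, Y=7/10)
  d_2[X] = 3/10*3/10 + 7/10*7/10 = 29/50
  d_2[Y] = 3/10*7/10 + 7/10*3/10 = 21/50
d_2 = (X=29/50, Y=21/50)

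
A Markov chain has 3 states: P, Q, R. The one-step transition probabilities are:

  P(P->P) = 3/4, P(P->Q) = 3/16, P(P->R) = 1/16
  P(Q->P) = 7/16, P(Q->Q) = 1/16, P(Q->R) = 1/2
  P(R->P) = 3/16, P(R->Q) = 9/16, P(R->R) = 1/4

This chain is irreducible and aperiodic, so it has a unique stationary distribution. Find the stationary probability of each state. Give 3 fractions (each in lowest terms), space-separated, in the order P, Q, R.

Answer: 9/16 15/64 13/64

Derivation:
The stationary distribution satisfies pi = pi * P, i.e.:
  pi_P = 3/4*pi_P + 7/16*pi_Q + 3/16*pi_R
  pi_Q = 3/16*pi_P + 1/16*pi_Q + 9/16*pi_R
  pi_R = 1/16*pi_P + 1/2*pi_Q + 1/4*pi_R
with normalization: pi_P + pi_Q + pi_R = 1.

Using the first 2 balance equations plus normalization, the linear system A*pi = b is:
  [-1/4, 7/16, 3/16] . pi = 0
  [3/16, -15/16, 9/16] . pi = 0
  [1, 1, 1] . pi = 1

Solving yields:
  pi_P = 9/16
  pi_Q = 15/64
  pi_R = 13/64

Verification (pi * P):
  9/16*3/4 + 15/64*7/16 + 13/64*3/16 = 9/16 = pi_P  (ok)
  9/16*3/16 + 15/64*1/16 + 13/64*9/16 = 15/64 = pi_Q  (ok)
  9/16*1/16 + 15/64*1/2 + 13/64*1/4 = 13/64 = pi_R  (ok)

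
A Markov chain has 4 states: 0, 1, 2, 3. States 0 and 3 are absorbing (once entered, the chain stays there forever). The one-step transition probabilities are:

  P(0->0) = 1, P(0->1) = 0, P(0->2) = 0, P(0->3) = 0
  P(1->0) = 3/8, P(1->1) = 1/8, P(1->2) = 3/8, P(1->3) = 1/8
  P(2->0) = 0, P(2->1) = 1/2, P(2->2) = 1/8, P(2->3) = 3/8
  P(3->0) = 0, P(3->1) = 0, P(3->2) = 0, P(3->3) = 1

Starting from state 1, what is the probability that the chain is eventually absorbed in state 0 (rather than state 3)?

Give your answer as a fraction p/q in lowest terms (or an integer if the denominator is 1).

Answer: 21/37

Derivation:
Let a_i = P(absorbed in 0 | start in state i).
Boundary conditions: a_0 = 1, a_3 = 0.
For each transient state i, a_i = sum_j P(i->j) * a_j:
  a_1 = 3/8*a_0 + 1/8*a_1 + 3/8*a_2 + 1/8*a_3
  a_2 = 0*a_0 + 1/2*a_1 + 1/8*a_2 + 3/8*a_3

Substituting a_0 = 1 and a_3 = 0, rearrange to (I - Q) a = r where r[i] = P(i -> 0):
  [7/8, -3/8] . (a_1, a_2) = 3/8
  [-1/2, 7/8] . (a_1, a_2) = 0

Solving yields:
  a_1 = 21/37
  a_2 = 12/37

Starting state is 1, so the absorption probability is a_1 = 21/37.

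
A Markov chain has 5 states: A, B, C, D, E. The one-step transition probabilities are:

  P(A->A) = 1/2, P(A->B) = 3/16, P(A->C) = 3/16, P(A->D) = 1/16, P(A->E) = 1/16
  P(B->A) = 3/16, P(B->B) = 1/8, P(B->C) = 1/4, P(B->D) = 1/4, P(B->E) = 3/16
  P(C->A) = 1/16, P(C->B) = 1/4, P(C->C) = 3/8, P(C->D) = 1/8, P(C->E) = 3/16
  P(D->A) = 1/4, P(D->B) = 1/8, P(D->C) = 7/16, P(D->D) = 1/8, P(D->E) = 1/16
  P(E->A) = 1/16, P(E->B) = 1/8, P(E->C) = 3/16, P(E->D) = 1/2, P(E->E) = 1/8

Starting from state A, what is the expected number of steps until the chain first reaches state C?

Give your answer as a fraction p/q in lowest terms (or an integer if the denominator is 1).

Answer: 15656/3645

Derivation:
Let h_i = expected steps to first reach C from state i.
Boundary: h_C = 0.
First-step equations for the other states:
  h_A = 1 + 1/2*h_A + 3/16*h_B + 3/16*h_C + 1/16*h_D + 1/16*h_E
  h_B = 1 + 3/16*h_A + 1/8*h_B + 1/4*h_C + 1/4*h_D + 3/16*h_E
  h_D = 1 + 1/4*h_A + 1/8*h_B + 7/16*h_C + 1/8*h_D + 1/16*h_E
  h_E = 1 + 1/16*h_A + 1/8*h_B + 3/16*h_C + 1/2*h_D + 1/8*h_E

Substituting h_C = 0 and rearranging gives the linear system (I - Q) h = 1:
  [1/2, -3/16, -1/16, -1/16] . (h_A, h_B, h_D, h_E) = 1
  [-3/16, 7/8, -1/4, -3/16] . (h_A, h_B, h_D, h_E) = 1
  [-1/4, -1/8, 7/8, -1/16] . (h_A, h_B, h_D, h_E) = 1
  [-1/16, -1/8, -1/2, 7/8] . (h_A, h_B, h_D, h_E) = 1

Solving yields:
  h_A = 15656/3645
  h_B = 4604/1215
  h_D = 3868/1215
  h_E = 13888/3645

Starting state is A, so the expected hitting time is h_A = 15656/3645.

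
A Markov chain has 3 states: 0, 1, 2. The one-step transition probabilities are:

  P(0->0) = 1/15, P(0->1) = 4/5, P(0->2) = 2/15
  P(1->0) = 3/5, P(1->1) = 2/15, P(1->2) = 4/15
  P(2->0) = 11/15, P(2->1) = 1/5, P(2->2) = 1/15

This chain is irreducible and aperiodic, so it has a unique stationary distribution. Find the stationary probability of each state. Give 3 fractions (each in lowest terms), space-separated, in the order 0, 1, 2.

Answer: 85/209 87/209 37/209

Derivation:
The stationary distribution satisfies pi = pi * P, i.e.:
  pi_0 = 1/15*pi_0 + 3/5*pi_1 + 11/15*pi_2
  pi_1 = 4/5*pi_0 + 2/15*pi_1 + 1/5*pi_2
  pi_2 = 2/15*pi_0 + 4/15*pi_1 + 1/15*pi_2
with normalization: pi_0 + pi_1 + pi_2 = 1.

Using the first 2 balance equations plus normalization, the linear system A*pi = b is:
  [-14/15, 3/5, 11/15] . pi = 0
  [4/5, -13/15, 1/5] . pi = 0
  [1, 1, 1] . pi = 1

Solving yields:
  pi_0 = 85/209
  pi_1 = 87/209
  pi_2 = 37/209

Verification (pi * P):
  85/209*1/15 + 87/209*3/5 + 37/209*11/15 = 85/209 = pi_0  (ok)
  85/209*4/5 + 87/209*2/15 + 37/209*1/5 = 87/209 = pi_1  (ok)
  85/209*2/15 + 87/209*4/15 + 37/209*1/15 = 37/209 = pi_2  (ok)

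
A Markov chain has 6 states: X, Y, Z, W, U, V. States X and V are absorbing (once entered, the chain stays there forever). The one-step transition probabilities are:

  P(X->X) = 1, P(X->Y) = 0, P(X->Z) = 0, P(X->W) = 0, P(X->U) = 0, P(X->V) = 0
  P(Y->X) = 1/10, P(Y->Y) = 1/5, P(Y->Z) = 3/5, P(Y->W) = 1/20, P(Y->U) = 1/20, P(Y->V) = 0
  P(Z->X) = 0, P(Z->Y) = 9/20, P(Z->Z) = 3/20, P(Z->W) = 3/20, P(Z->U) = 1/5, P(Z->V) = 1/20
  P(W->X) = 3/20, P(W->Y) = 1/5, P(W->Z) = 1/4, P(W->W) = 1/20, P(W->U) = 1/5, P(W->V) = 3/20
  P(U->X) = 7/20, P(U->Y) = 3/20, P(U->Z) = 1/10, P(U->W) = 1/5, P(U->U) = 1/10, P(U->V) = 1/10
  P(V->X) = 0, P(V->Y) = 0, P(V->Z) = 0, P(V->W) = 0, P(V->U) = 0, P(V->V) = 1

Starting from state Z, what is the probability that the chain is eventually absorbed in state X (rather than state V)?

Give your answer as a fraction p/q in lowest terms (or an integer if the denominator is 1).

Answer: 5549/8610

Derivation:
Let a_i = P(absorbed in X | start in state i).
Boundary conditions: a_X = 1, a_V = 0.
For each transient state i, a_i = sum_j P(i->j) * a_j:
  a_Y = 1/10*a_X + 1/5*a_Y + 3/5*a_Z + 1/20*a_W + 1/20*a_U + 0*a_V
  a_Z = 0*a_X + 9/20*a_Y + 3/20*a_Z + 3/20*a_W + 1/5*a_U + 1/20*a_V
  a_W = 3/20*a_X + 1/5*a_Y + 1/4*a_Z + 1/20*a_W + 1/5*a_U + 3/20*a_V
  a_U = 7/20*a_X + 3/20*a_Y + 1/10*a_Z + 1/5*a_W + 1/10*a_U + 1/10*a_V

Substituting a_X = 1 and a_V = 0, rearrange to (I - Q) a = r where r[i] = P(i -> X):
  [4/5, -3/5, -1/20, -1/20] . (a_Y, a_Z, a_W, a_U) = 1/10
  [-9/20, 17/20, -3/20, -1/5] . (a_Y, a_Z, a_W, a_U) = 0
  [-1/5, -1/4, 19/20, -1/5] . (a_Y, a_Z, a_W, a_U) = 3/20
  [-3/20, -1/10, -1/5, 9/10] . (a_Y, a_Z, a_W, a_U) = 7/20

Solving yields:
  a_Y = 993/1435
  a_Z = 5549/8610
  a_W = 767/1230
  a_U = 6151/8610

Starting state is Z, so the absorption probability is a_Z = 5549/8610.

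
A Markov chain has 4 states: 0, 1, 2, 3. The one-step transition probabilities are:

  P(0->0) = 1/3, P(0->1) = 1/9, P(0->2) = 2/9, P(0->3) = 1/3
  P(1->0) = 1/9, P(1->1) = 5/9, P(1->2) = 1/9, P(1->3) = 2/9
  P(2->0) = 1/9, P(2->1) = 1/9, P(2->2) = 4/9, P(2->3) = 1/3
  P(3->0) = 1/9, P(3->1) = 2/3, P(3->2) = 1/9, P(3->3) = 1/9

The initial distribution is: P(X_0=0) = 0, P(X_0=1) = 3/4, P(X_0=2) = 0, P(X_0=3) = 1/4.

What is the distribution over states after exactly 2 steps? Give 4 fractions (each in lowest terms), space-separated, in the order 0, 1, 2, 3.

Propagating the distribution step by step (d_{t+1} = d_t * P):
d_0 = (0=0, 1=3/4, 2=0, 3=1/4)
  d_1[0] = 0*1/3 + 3/4*1/9 + 0*1/9 + 1/4*1/9 = 1/9
  d_1[1] = 0*1/9 + 3/4*5/9 + 0*1/9 + 1/4*2/3 = 7/12
  d_1[2] = 0*2/9 + 3/4*1/9 + 0*4/9 + 1/4*1/9 = 1/9
  d_1[3] = 0*1/3 + 3/4*2/9 + 0*1/3 + 1/4*1/9 = 7/36
d_1 = (0=1/9, 1=7/12, 2=1/9, 3=7/36)
  d_2[0] = 1/9*1/3 + 7/12*1/9 + 1/9*1/9 + 7/36*1/9 = 11/81
  d_2[1] = 1/9*1/9 + 7/12*5/9 + 1/9*1/9 + 7/36*2/3 = 155/324
  d_2[2] = 1/9*2/9 + 7/12*1/9 + 1/9*4/9 + 7/36*1/9 = 13/81
  d_2[3] = 1/9*1/3 + 7/12*2/9 + 1/9*1/3 + 7/36*1/9 = 73/324
d_2 = (0=11/81, 1=155/324, 2=13/81, 3=73/324)

Answer: 11/81 155/324 13/81 73/324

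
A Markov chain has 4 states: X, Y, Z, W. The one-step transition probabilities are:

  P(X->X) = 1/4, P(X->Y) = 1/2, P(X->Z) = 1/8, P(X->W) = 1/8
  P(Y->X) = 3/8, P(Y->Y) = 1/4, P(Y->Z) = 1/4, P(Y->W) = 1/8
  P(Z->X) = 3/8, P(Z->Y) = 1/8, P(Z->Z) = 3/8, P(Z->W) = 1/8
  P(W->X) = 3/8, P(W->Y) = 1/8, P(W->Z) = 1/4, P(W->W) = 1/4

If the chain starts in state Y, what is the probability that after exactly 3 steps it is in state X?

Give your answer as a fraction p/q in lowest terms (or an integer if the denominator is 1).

Answer: 171/512

Derivation:
Computing P^3 by repeated multiplication:
P^1 =
  X: [1/4, 1/2, 1/8, 1/8]
  Y: [3/8, 1/4, 1/4, 1/8]
  Z: [3/8, 1/8, 3/8, 1/8]
  W: [3/8, 1/8, 1/4, 1/4]
P^2 =
  X: [11/32, 9/32, 15/64, 9/64]
  Y: [21/64, 19/64, 15/64, 9/64]
  Z: [21/64, 9/32, 1/4, 9/64]
  W: [21/64, 9/32, 15/64, 5/32]
P^3 =
  X: [85/256, 37/128, 121/512, 73/512]
  Y: [171/512, 73/256, 61/256, 73/512]
  Z: [171/512, 145/512, 123/512, 73/512]
  W: [171/512, 145/512, 61/256, 37/256]

(P^3)[Y -> X] = 171/512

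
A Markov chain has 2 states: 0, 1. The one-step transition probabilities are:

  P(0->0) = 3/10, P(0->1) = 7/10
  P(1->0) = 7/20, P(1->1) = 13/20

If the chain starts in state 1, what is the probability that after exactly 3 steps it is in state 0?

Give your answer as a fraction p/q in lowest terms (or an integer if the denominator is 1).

Answer: 2667/8000

Derivation:
Computing P^3 by repeated multiplication:
P^1 =
  0: [3/10, 7/10]
  1: [7/20, 13/20]
P^2 =
  0: [67/200, 133/200]
  1: [133/400, 267/400]
P^3 =
  0: [1333/4000, 2667/4000]
  1: [2667/8000, 5333/8000]

(P^3)[1 -> 0] = 2667/8000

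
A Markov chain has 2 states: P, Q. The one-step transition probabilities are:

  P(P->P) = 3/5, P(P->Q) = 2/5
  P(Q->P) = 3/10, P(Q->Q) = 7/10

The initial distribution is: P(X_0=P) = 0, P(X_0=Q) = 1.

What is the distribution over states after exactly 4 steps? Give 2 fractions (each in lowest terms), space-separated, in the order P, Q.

Answer: 4251/10000 5749/10000

Derivation:
Propagating the distribution step by step (d_{t+1} = d_t * P):
d_0 = (P=0, Q=1)
  d_1[P] = 0*3/5 + 1*3/10 = 3/10
  d_1[Q] = 0*2/5 + 1*7/10 = 7/10
d_1 = (P=3/10, Q=7/10)
  d_2[P] = 3/10*3/5 + 7/10*3/10 = 39/100
  d_2[Q] = 3/10*2/5 + 7/10*7/10 = 61/100
d_2 = (P=39/100, Q=61/100)
  d_3[P] = 39/100*3/5 + 61/100*3/10 = 417/1000
  d_3[Q] = 39/100*2/5 + 61/100*7/10 = 583/1000
d_3 = (P=417/1000, Q=583/1000)
  d_4[P] = 417/1000*3/5 + 583/1000*3/10 = 4251/10000
  d_4[Q] = 417/1000*2/5 + 583/1000*7/10 = 5749/10000
d_4 = (P=4251/10000, Q=5749/10000)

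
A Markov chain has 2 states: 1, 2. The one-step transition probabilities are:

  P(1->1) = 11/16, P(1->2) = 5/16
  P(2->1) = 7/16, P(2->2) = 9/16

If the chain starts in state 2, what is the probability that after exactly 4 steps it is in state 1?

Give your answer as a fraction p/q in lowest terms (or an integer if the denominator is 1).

Computing P^4 by repeated multiplication:
P^1 =
  1: [11/16, 5/16]
  2: [7/16, 9/16]
P^2 =
  1: [39/64, 25/64]
  2: [35/64, 29/64]
P^3 =
  1: [151/256, 105/256]
  2: [147/256, 109/256]
P^4 =
  1: [599/1024, 425/1024]
  2: [595/1024, 429/1024]

(P^4)[2 -> 1] = 595/1024

Answer: 595/1024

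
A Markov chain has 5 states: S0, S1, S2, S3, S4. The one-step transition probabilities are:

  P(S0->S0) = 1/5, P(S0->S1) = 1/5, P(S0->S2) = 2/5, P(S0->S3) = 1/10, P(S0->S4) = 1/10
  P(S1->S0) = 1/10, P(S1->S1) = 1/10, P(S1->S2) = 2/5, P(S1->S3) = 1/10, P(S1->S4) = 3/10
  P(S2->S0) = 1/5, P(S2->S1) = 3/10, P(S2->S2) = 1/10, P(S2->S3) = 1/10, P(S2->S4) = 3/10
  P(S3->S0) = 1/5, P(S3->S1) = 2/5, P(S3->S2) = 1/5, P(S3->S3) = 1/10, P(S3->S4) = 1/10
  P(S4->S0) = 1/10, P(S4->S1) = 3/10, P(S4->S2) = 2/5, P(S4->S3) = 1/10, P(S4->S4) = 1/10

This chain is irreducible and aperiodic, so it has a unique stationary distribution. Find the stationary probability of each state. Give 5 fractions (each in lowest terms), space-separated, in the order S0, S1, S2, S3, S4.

Answer: 181/1170 1723/7020 19/65 1/10 1457/7020

Derivation:
The stationary distribution satisfies pi = pi * P, i.e.:
  pi_S0 = 1/5*pi_S0 + 1/10*pi_S1 + 1/5*pi_S2 + 1/5*pi_S3 + 1/10*pi_S4
  pi_S1 = 1/5*pi_S0 + 1/10*pi_S1 + 3/10*pi_S2 + 2/5*pi_S3 + 3/10*pi_S4
  pi_S2 = 2/5*pi_S0 + 2/5*pi_S1 + 1/10*pi_S2 + 1/5*pi_S3 + 2/5*pi_S4
  pi_S3 = 1/10*pi_S0 + 1/10*pi_S1 + 1/10*pi_S2 + 1/10*pi_S3 + 1/10*pi_S4
  pi_S4 = 1/10*pi_S0 + 3/10*pi_S1 + 3/10*pi_S2 + 1/10*pi_S3 + 1/10*pi_S4
with normalization: pi_S0 + pi_S1 + pi_S2 + pi_S3 + pi_S4 = 1.

Using the first 4 balance equations plus normalization, the linear system A*pi = b is:
  [-4/5, 1/10, 1/5, 1/5, 1/10] . pi = 0
  [1/5, -9/10, 3/10, 2/5, 3/10] . pi = 0
  [2/5, 2/5, -9/10, 1/5, 2/5] . pi = 0
  [1/10, 1/10, 1/10, -9/10, 1/10] . pi = 0
  [1, 1, 1, 1, 1] . pi = 1

Solving yields:
  pi_S0 = 181/1170
  pi_S1 = 1723/7020
  pi_S2 = 19/65
  pi_S3 = 1/10
  pi_S4 = 1457/7020

Verification (pi * P):
  181/1170*1/5 + 1723/7020*1/10 + 19/65*1/5 + 1/10*1/5 + 1457/7020*1/10 = 181/1170 = pi_S0  (ok)
  181/1170*1/5 + 1723/7020*1/10 + 19/65*3/10 + 1/10*2/5 + 1457/7020*3/10 = 1723/7020 = pi_S1  (ok)
  181/1170*2/5 + 1723/7020*2/5 + 19/65*1/10 + 1/10*1/5 + 1457/7020*2/5 = 19/65 = pi_S2  (ok)
  181/1170*1/10 + 1723/7020*1/10 + 19/65*1/10 + 1/10*1/10 + 1457/7020*1/10 = 1/10 = pi_S3  (ok)
  181/1170*1/10 + 1723/7020*3/10 + 19/65*3/10 + 1/10*1/10 + 1457/7020*1/10 = 1457/7020 = pi_S4  (ok)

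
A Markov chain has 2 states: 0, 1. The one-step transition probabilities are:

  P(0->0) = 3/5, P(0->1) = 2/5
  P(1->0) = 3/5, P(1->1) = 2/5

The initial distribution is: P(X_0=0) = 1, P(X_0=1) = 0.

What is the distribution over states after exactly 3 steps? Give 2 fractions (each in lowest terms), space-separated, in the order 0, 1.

Answer: 3/5 2/5

Derivation:
Propagating the distribution step by step (d_{t+1} = d_t * P):
d_0 = (0=1, 1=0)
  d_1[0] = 1*3/5 + 0*3/5 = 3/5
  d_1[1] = 1*2/5 + 0*2/5 = 2/5
d_1 = (0=3/5, 1=2/5)
  d_2[0] = 3/5*3/5 + 2/5*3/5 = 3/5
  d_2[1] = 3/5*2/5 + 2/5*2/5 = 2/5
d_2 = (0=3/5, 1=2/5)
  d_3[0] = 3/5*3/5 + 2/5*3/5 = 3/5
  d_3[1] = 3/5*2/5 + 2/5*2/5 = 2/5
d_3 = (0=3/5, 1=2/5)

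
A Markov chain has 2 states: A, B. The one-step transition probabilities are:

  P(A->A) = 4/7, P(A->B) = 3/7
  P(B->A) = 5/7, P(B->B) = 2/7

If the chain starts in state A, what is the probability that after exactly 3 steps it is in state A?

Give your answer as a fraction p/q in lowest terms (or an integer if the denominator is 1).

Answer: 214/343

Derivation:
Computing P^3 by repeated multiplication:
P^1 =
  A: [4/7, 3/7]
  B: [5/7, 2/7]
P^2 =
  A: [31/49, 18/49]
  B: [30/49, 19/49]
P^3 =
  A: [214/343, 129/343]
  B: [215/343, 128/343]

(P^3)[A -> A] = 214/343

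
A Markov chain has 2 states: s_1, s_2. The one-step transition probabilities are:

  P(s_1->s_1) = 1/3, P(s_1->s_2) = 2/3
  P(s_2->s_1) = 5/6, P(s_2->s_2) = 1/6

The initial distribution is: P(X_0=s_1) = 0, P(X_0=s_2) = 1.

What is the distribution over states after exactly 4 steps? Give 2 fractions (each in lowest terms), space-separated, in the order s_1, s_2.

Answer: 25/48 23/48

Derivation:
Propagating the distribution step by step (d_{t+1} = d_t * P):
d_0 = (s_1=0, s_2=1)
  d_1[s_1] = 0*1/3 + 1*5/6 = 5/6
  d_1[s_2] = 0*2/3 + 1*1/6 = 1/6
d_1 = (s_1=5/6, s_2=1/6)
  d_2[s_1] = 5/6*1/3 + 1/6*5/6 = 5/12
  d_2[s_2] = 5/6*2/3 + 1/6*1/6 = 7/12
d_2 = (s_1=5/12, s_2=7/12)
  d_3[s_1] = 5/12*1/3 + 7/12*5/6 = 5/8
  d_3[s_2] = 5/12*2/3 + 7/12*1/6 = 3/8
d_3 = (s_1=5/8, s_2=3/8)
  d_4[s_1] = 5/8*1/3 + 3/8*5/6 = 25/48
  d_4[s_2] = 5/8*2/3 + 3/8*1/6 = 23/48
d_4 = (s_1=25/48, s_2=23/48)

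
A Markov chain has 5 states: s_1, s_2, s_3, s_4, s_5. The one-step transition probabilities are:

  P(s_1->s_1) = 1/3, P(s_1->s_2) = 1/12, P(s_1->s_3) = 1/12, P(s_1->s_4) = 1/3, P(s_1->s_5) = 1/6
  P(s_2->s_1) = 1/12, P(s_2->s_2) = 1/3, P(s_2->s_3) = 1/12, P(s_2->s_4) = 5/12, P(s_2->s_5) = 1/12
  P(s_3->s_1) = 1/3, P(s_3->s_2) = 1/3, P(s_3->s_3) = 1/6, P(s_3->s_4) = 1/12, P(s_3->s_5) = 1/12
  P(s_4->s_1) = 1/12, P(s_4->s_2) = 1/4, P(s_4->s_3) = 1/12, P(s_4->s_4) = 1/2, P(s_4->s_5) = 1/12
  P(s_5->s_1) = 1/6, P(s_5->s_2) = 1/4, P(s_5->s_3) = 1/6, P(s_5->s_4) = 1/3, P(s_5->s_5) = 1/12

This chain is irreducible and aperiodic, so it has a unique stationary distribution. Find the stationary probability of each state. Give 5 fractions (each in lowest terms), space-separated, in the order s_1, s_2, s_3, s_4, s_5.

The stationary distribution satisfies pi = pi * P, i.e.:
  pi_s_1 = 1/3*pi_s_1 + 1/12*pi_s_2 + 1/3*pi_s_3 + 1/12*pi_s_4 + 1/6*pi_s_5
  pi_s_2 = 1/12*pi_s_1 + 1/3*pi_s_2 + 1/3*pi_s_3 + 1/4*pi_s_4 + 1/4*pi_s_5
  pi_s_3 = 1/12*pi_s_1 + 1/12*pi_s_2 + 1/6*pi_s_3 + 1/12*pi_s_4 + 1/6*pi_s_5
  pi_s_4 = 1/3*pi_s_1 + 5/12*pi_s_2 + 1/12*pi_s_3 + 1/2*pi_s_4 + 1/3*pi_s_5
  pi_s_5 = 1/6*pi_s_1 + 1/12*pi_s_2 + 1/12*pi_s_3 + 1/12*pi_s_4 + 1/12*pi_s_5
with normalization: pi_s_1 + pi_s_2 + pi_s_3 + pi_s_4 + pi_s_5 = 1.

Using the first 4 balance equations plus normalization, the linear system A*pi = b is:
  [-2/3, 1/12, 1/3, 1/12, 1/6] . pi = 0
  [1/12, -2/3, 1/3, 1/4, 1/4] . pi = 0
  [1/12, 1/12, -5/6, 1/12, 1/6] . pi = 0
  [1/3, 5/12, 1/12, -1/2, 1/3] . pi = 0
  [1, 1, 1, 1, 1] . pi = 1

Solving yields:
  pi_s_1 = 91/587
  pi_s_2 = 3275/12914
  pi_s_3 = 117/1174
  pi_s_4 = 5107/12914
  pi_s_5 = 113/1174

Verification (pi * P):
  91/587*1/3 + 3275/12914*1/12 + 117/1174*1/3 + 5107/12914*1/12 + 113/1174*1/6 = 91/587 = pi_s_1  (ok)
  91/587*1/12 + 3275/12914*1/3 + 117/1174*1/3 + 5107/12914*1/4 + 113/1174*1/4 = 3275/12914 = pi_s_2  (ok)
  91/587*1/12 + 3275/12914*1/12 + 117/1174*1/6 + 5107/12914*1/12 + 113/1174*1/6 = 117/1174 = pi_s_3  (ok)
  91/587*1/3 + 3275/12914*5/12 + 117/1174*1/12 + 5107/12914*1/2 + 113/1174*1/3 = 5107/12914 = pi_s_4  (ok)
  91/587*1/6 + 3275/12914*1/12 + 117/1174*1/12 + 5107/12914*1/12 + 113/1174*1/12 = 113/1174 = pi_s_5  (ok)

Answer: 91/587 3275/12914 117/1174 5107/12914 113/1174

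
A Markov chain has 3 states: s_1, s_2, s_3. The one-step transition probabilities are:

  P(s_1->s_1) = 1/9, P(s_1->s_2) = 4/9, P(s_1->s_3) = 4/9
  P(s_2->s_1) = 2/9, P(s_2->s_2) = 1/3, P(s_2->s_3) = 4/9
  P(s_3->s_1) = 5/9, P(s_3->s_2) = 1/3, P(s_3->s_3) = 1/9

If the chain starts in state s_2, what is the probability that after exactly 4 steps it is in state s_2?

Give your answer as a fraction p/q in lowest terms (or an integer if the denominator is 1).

Answer: 2393/6561

Derivation:
Computing P^4 by repeated multiplication:
P^1 =
  s_1: [1/9, 4/9, 4/9]
  s_2: [2/9, 1/3, 4/9]
  s_3: [5/9, 1/3, 1/9]
P^2 =
  s_1: [29/81, 28/81, 8/27]
  s_2: [28/81, 29/81, 8/27]
  s_3: [16/81, 32/81, 11/27]
P^3 =
  s_1: [205/729, 272/729, 28/81]
  s_2: [206/729, 271/729, 28/81]
  s_3: [245/729, 259/729, 25/81]
P^4 =
  s_1: [2009/6561, 2392/6561, 80/243]
  s_2: [2008/6561, 2393/6561, 80/243]
  s_3: [1888/6561, 2432/6561, 83/243]

(P^4)[s_2 -> s_2] = 2393/6561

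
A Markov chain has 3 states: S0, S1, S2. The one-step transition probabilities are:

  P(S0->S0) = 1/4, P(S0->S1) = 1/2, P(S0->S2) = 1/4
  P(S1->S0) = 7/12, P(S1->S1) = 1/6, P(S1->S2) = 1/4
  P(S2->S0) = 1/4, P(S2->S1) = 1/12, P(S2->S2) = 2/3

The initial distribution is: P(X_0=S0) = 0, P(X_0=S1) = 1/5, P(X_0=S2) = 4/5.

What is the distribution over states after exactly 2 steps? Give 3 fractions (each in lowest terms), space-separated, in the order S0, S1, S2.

Propagating the distribution step by step (d_{t+1} = d_t * P):
d_0 = (S0=0, S1=1/5, S2=4/5)
  d_1[S0] = 0*1/4 + 1/5*7/12 + 4/5*1/4 = 19/60
  d_1[S1] = 0*1/2 + 1/5*1/6 + 4/5*1/12 = 1/10
  d_1[S2] = 0*1/4 + 1/5*1/4 + 4/5*2/3 = 7/12
d_1 = (S0=19/60, S1=1/10, S2=7/12)
  d_2[S0] = 19/60*1/4 + 1/10*7/12 + 7/12*1/4 = 17/60
  d_2[S1] = 19/60*1/2 + 1/10*1/6 + 7/12*1/12 = 161/720
  d_2[S2] = 19/60*1/4 + 1/10*1/4 + 7/12*2/3 = 71/144
d_2 = (S0=17/60, S1=161/720, S2=71/144)

Answer: 17/60 161/720 71/144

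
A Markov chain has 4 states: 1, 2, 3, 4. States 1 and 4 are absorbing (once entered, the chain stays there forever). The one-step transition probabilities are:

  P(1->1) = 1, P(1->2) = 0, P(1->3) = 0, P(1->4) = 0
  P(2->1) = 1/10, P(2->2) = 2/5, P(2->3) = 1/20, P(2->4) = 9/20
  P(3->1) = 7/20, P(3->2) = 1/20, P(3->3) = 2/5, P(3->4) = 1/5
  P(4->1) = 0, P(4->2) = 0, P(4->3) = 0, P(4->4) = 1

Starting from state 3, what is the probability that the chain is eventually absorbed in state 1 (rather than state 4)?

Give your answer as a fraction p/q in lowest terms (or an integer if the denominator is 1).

Answer: 86/143

Derivation:
Let a_i = P(absorbed in 1 | start in state i).
Boundary conditions: a_1 = 1, a_4 = 0.
For each transient state i, a_i = sum_j P(i->j) * a_j:
  a_2 = 1/10*a_1 + 2/5*a_2 + 1/20*a_3 + 9/20*a_4
  a_3 = 7/20*a_1 + 1/20*a_2 + 2/5*a_3 + 1/5*a_4

Substituting a_1 = 1 and a_4 = 0, rearrange to (I - Q) a = r where r[i] = P(i -> 1):
  [3/5, -1/20] . (a_2, a_3) = 1/10
  [-1/20, 3/5] . (a_2, a_3) = 7/20

Solving yields:
  a_2 = 31/143
  a_3 = 86/143

Starting state is 3, so the absorption probability is a_3 = 86/143.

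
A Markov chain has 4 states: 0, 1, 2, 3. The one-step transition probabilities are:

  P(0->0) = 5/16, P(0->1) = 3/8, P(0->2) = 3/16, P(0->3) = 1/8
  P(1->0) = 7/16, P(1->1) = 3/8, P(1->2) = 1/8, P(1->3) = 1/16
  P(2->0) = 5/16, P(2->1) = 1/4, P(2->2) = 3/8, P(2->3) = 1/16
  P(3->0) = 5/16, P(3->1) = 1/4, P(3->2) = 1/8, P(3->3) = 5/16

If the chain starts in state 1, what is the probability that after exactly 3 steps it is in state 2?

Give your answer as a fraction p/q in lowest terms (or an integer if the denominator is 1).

Answer: 99/512

Derivation:
Computing P^3 by repeated multiplication:
P^1 =
  0: [5/16, 3/8, 3/16, 1/8]
  1: [7/16, 3/8, 1/8, 1/16]
  2: [5/16, 1/4, 3/8, 1/16]
  3: [5/16, 1/4, 1/8, 5/16]
P^2 =
  0: [23/64, 43/128, 49/256, 29/256]
  1: [23/64, 45/128, 47/256, 27/256]
  2: [11/32, 41/128, 61/256, 25/256]
  3: [11/32, 41/128, 45/256, 41/256]
P^3 =
  0: [363/1024, 345/1024, 25/128, 29/256]
  1: [365/1024, 347/1024, 99/512, 57/512]
  2: [361/1024, 341/1024, 211/1024, 111/1024]
  3: [361/1024, 341/1024, 195/1024, 127/1024]

(P^3)[1 -> 2] = 99/512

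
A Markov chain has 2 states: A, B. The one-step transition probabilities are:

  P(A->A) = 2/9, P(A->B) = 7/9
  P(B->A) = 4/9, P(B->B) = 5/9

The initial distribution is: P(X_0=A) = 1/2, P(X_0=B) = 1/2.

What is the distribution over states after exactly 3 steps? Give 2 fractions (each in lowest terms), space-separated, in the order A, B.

Propagating the distribution step by step (d_{t+1} = d_t * P):
d_0 = (A=1/2, B=1/2)
  d_1[A] = 1/2*2/9 + 1/2*4/9 = 1/3
  d_1[B] = 1/2*7/9 + 1/2*5/9 = 2/3
d_1 = (A=1/3, B=2/3)
  d_2[A] = 1/3*2/9 + 2/3*4/9 = 10/27
  d_2[B] = 1/3*7/9 + 2/3*5/9 = 17/27
d_2 = (A=10/27, B=17/27)
  d_3[A] = 10/27*2/9 + 17/27*4/9 = 88/243
  d_3[B] = 10/27*7/9 + 17/27*5/9 = 155/243
d_3 = (A=88/243, B=155/243)

Answer: 88/243 155/243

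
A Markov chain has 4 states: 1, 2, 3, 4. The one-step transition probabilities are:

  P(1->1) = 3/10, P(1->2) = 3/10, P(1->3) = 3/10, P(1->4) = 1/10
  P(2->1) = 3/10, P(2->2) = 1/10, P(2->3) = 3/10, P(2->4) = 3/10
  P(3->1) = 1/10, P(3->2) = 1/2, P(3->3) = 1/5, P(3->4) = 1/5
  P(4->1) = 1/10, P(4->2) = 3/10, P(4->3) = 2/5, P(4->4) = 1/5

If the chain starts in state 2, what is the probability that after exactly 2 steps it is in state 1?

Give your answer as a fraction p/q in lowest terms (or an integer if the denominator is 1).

Answer: 9/50

Derivation:
Computing P^2 by repeated multiplication:
P^1 =
  1: [3/10, 3/10, 3/10, 1/10]
  2: [3/10, 1/10, 3/10, 3/10]
  3: [1/10, 1/2, 1/5, 1/5]
  4: [1/10, 3/10, 2/5, 1/5]
P^2 =
  1: [11/50, 3/10, 7/25, 1/5]
  2: [9/50, 17/50, 3/10, 9/50]
  3: [11/50, 6/25, 3/10, 6/25]
  4: [9/50, 8/25, 7/25, 11/50]

(P^2)[2 -> 1] = 9/50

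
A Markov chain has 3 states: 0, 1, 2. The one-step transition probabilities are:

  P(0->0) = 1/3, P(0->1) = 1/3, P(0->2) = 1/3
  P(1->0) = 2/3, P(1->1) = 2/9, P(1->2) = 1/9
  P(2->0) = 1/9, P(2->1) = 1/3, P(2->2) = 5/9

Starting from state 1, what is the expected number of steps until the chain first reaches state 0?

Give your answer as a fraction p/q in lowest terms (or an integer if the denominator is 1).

Let h_i = expected steps to first reach 0 from state i.
Boundary: h_0 = 0.
First-step equations for the other states:
  h_1 = 1 + 2/3*h_0 + 2/9*h_1 + 1/9*h_2
  h_2 = 1 + 1/9*h_0 + 1/3*h_1 + 5/9*h_2

Substituting h_0 = 0 and rearranging gives the linear system (I - Q) h = 1:
  [7/9, -1/9] . (h_1, h_2) = 1
  [-1/3, 4/9] . (h_1, h_2) = 1

Solving yields:
  h_1 = 9/5
  h_2 = 18/5

Starting state is 1, so the expected hitting time is h_1 = 9/5.

Answer: 9/5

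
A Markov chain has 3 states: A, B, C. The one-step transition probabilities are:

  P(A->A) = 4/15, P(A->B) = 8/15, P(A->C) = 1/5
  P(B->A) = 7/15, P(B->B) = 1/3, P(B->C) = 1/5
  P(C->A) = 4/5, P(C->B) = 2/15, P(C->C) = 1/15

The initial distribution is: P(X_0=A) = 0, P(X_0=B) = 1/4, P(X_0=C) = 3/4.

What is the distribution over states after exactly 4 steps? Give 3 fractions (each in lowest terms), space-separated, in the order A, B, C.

Propagating the distribution step by step (d_{t+1} = d_t * P):
d_0 = (A=0, B=1/4, C=3/4)
  d_1[A] = 0*4/15 + 1/4*7/15 + 3/4*4/5 = 43/60
  d_1[B] = 0*8/15 + 1/4*1/3 + 3/4*2/15 = 11/60
  d_1[C] = 0*1/5 + 1/4*1/5 + 3/4*1/15 = 1/10
d_1 = (A=43/60, B=11/60, C=1/10)
  d_2[A] = 43/60*4/15 + 11/60*7/15 + 1/10*4/5 = 107/300
  d_2[B] = 43/60*8/15 + 11/60*1/3 + 1/10*2/15 = 137/300
  d_2[C] = 43/60*1/5 + 11/60*1/5 + 1/10*1/15 = 14/75
d_2 = (A=107/300, B=137/300, C=14/75)
  d_3[A] = 107/300*4/15 + 137/300*7/15 + 14/75*4/5 = 2059/4500
  d_3[B] = 107/300*8/15 + 137/300*1/3 + 14/75*2/15 = 551/1500
  d_3[C] = 107/300*1/5 + 137/300*1/5 + 14/75*1/15 = 197/1125
d_3 = (A=2059/4500, B=551/1500, C=197/1125)
  d_4[A] = 2059/4500*4/15 + 551/1500*7/15 + 197/1125*4/5 = 29263/67500
  d_4[B] = 2059/4500*8/15 + 551/1500*1/3 + 197/1125*2/15 = 8771/22500
  d_4[C] = 2059/4500*1/5 + 551/1500*1/5 + 197/1125*1/15 = 2981/16875
d_4 = (A=29263/67500, B=8771/22500, C=2981/16875)

Answer: 29263/67500 8771/22500 2981/16875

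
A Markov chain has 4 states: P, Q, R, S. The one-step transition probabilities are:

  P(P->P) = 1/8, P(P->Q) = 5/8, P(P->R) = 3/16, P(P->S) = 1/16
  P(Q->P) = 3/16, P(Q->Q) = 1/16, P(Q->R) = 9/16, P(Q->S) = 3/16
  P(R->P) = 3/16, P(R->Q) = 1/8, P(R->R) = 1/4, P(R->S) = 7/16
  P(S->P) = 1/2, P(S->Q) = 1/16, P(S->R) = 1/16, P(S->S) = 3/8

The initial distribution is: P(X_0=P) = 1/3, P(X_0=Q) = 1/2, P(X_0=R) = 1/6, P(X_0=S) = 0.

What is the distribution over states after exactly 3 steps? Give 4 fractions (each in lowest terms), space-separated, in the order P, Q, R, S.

Propagating the distribution step by step (d_{t+1} = d_t * P):
d_0 = (P=1/3, Q=1/2, R=1/6, S=0)
  d_1[P] = 1/3*1/8 + 1/2*3/16 + 1/6*3/16 + 0*1/2 = 1/6
  d_1[Q] = 1/3*5/8 + 1/2*1/16 + 1/6*1/8 + 0*1/16 = 25/96
  d_1[R] = 1/3*3/16 + 1/2*9/16 + 1/6*1/4 + 0*1/16 = 37/96
  d_1[S] = 1/3*1/16 + 1/2*3/16 + 1/6*7/16 + 0*3/8 = 3/16
d_1 = (P=1/6, Q=25/96, R=37/96, S=3/16)
  d_2[P] = 1/6*1/8 + 25/96*3/16 + 37/96*3/16 + 3/16*1/2 = 181/768
  d_2[Q] = 1/6*5/8 + 25/96*1/16 + 37/96*1/8 + 3/16*1/16 = 277/1536
  d_2[R] = 1/6*3/16 + 25/96*9/16 + 37/96*1/4 + 3/16*1/16 = 439/1536
  d_2[S] = 1/6*1/16 + 25/96*3/16 + 37/96*7/16 + 3/16*3/8 = 229/768
d_2 = (P=181/768, Q=277/1536, R=439/1536, S=229/768)
  d_3[P] = 181/768*1/8 + 277/1536*3/16 + 439/1536*3/16 + 229/768*1/2 = 817/3072
  d_3[Q] = 181/768*5/8 + 277/1536*1/16 + 439/1536*1/8 + 229/768*1/16 = 5233/24576
  d_3[R] = 181/768*3/16 + 277/1536*9/16 + 439/1536*1/4 + 229/768*1/16 = 1931/8192
  d_3[S] = 181/768*1/16 + 277/1536*3/16 + 439/1536*7/16 + 229/768*3/8 = 1169/4096
d_3 = (P=817/3072, Q=5233/24576, R=1931/8192, S=1169/4096)

Answer: 817/3072 5233/24576 1931/8192 1169/4096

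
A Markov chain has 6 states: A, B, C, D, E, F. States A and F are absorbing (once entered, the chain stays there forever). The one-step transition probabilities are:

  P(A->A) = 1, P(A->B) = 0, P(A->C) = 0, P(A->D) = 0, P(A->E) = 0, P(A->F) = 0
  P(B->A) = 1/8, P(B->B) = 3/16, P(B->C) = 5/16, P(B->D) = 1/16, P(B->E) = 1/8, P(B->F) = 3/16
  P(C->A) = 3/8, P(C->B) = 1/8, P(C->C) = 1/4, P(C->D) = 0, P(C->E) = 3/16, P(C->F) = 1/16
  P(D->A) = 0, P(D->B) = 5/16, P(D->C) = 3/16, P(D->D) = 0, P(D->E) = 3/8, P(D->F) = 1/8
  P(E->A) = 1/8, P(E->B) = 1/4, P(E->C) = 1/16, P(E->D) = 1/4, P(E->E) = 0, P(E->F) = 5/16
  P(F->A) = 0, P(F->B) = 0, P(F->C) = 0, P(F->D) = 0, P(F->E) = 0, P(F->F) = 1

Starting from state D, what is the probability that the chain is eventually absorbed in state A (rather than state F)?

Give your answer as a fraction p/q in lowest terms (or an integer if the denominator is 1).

Let a_i = P(absorbed in A | start in state i).
Boundary conditions: a_A = 1, a_F = 0.
For each transient state i, a_i = sum_j P(i->j) * a_j:
  a_B = 1/8*a_A + 3/16*a_B + 5/16*a_C + 1/16*a_D + 1/8*a_E + 3/16*a_F
  a_C = 3/8*a_A + 1/8*a_B + 1/4*a_C + 0*a_D + 3/16*a_E + 1/16*a_F
  a_D = 0*a_A + 5/16*a_B + 3/16*a_C + 0*a_D + 3/8*a_E + 1/8*a_F
  a_E = 1/8*a_A + 1/4*a_B + 1/16*a_C + 1/4*a_D + 0*a_E + 5/16*a_F

Substituting a_A = 1 and a_F = 0, rearrange to (I - Q) a = r where r[i] = P(i -> A):
  [13/16, -5/16, -1/16, -1/8] . (a_B, a_C, a_D, a_E) = 1/8
  [-1/8, 3/4, 0, -3/16] . (a_B, a_C, a_D, a_E) = 3/8
  [-5/16, -3/16, 1, -3/8] . (a_B, a_C, a_D, a_E) = 0
  [-1/4, -1/16, -1/4, 1] . (a_B, a_C, a_D, a_E) = 1/8

Solving yields:
  a_B = 222/431
  a_C = 1482/2155
  a_D = 954/2155
  a_E = 878/2155

Starting state is D, so the absorption probability is a_D = 954/2155.

Answer: 954/2155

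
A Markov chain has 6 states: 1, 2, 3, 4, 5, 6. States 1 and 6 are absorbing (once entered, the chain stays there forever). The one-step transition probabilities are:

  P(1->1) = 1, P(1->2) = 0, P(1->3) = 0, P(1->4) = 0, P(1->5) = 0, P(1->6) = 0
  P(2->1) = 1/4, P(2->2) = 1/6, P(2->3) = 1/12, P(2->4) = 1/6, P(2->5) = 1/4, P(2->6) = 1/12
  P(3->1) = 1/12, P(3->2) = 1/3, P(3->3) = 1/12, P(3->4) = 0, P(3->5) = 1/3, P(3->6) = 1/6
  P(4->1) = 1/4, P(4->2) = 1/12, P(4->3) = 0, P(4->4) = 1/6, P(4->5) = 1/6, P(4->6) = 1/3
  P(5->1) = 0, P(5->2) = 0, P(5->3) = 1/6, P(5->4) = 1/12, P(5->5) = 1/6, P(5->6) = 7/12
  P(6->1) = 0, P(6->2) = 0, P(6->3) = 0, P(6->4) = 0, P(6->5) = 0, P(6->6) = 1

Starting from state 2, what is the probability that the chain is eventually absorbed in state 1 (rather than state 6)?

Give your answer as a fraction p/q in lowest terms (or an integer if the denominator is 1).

Let a_i = P(absorbed in 1 | start in state i).
Boundary conditions: a_1 = 1, a_6 = 0.
For each transient state i, a_i = sum_j P(i->j) * a_j:
  a_2 = 1/4*a_1 + 1/6*a_2 + 1/12*a_3 + 1/6*a_4 + 1/4*a_5 + 1/12*a_6
  a_3 = 1/12*a_1 + 1/3*a_2 + 1/12*a_3 + 0*a_4 + 1/3*a_5 + 1/6*a_6
  a_4 = 1/4*a_1 + 1/12*a_2 + 0*a_3 + 1/6*a_4 + 1/6*a_5 + 1/3*a_6
  a_5 = 0*a_1 + 0*a_2 + 1/6*a_3 + 1/12*a_4 + 1/6*a_5 + 7/12*a_6

Substituting a_1 = 1 and a_6 = 0, rearrange to (I - Q) a = r where r[i] = P(i -> 1):
  [5/6, -1/12, -1/6, -1/4] . (a_2, a_3, a_4, a_5) = 1/4
  [-1/3, 11/12, 0, -1/3] . (a_2, a_3, a_4, a_5) = 1/12
  [-1/12, 0, 5/6, -1/6] . (a_2, a_3, a_4, a_5) = 1/4
  [0, -1/6, -1/12, 5/6] . (a_2, a_3, a_4, a_5) = 0

Solving yields:
  a_2 = 353/825
  a_3 = 7/25
  a_4 = 298/825
  a_5 = 76/825

Starting state is 2, so the absorption probability is a_2 = 353/825.

Answer: 353/825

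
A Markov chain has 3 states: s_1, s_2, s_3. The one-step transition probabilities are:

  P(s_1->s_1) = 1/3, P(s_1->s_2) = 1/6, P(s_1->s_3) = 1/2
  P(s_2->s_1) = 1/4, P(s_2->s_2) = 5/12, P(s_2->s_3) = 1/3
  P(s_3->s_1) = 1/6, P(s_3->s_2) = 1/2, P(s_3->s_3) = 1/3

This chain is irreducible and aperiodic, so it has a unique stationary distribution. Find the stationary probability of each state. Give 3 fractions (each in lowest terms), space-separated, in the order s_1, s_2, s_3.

Answer: 16/67 26/67 25/67

Derivation:
The stationary distribution satisfies pi = pi * P, i.e.:
  pi_s_1 = 1/3*pi_s_1 + 1/4*pi_s_2 + 1/6*pi_s_3
  pi_s_2 = 1/6*pi_s_1 + 5/12*pi_s_2 + 1/2*pi_s_3
  pi_s_3 = 1/2*pi_s_1 + 1/3*pi_s_2 + 1/3*pi_s_3
with normalization: pi_s_1 + pi_s_2 + pi_s_3 = 1.

Using the first 2 balance equations plus normalization, the linear system A*pi = b is:
  [-2/3, 1/4, 1/6] . pi = 0
  [1/6, -7/12, 1/2] . pi = 0
  [1, 1, 1] . pi = 1

Solving yields:
  pi_s_1 = 16/67
  pi_s_2 = 26/67
  pi_s_3 = 25/67

Verification (pi * P):
  16/67*1/3 + 26/67*1/4 + 25/67*1/6 = 16/67 = pi_s_1  (ok)
  16/67*1/6 + 26/67*5/12 + 25/67*1/2 = 26/67 = pi_s_2  (ok)
  16/67*1/2 + 26/67*1/3 + 25/67*1/3 = 25/67 = pi_s_3  (ok)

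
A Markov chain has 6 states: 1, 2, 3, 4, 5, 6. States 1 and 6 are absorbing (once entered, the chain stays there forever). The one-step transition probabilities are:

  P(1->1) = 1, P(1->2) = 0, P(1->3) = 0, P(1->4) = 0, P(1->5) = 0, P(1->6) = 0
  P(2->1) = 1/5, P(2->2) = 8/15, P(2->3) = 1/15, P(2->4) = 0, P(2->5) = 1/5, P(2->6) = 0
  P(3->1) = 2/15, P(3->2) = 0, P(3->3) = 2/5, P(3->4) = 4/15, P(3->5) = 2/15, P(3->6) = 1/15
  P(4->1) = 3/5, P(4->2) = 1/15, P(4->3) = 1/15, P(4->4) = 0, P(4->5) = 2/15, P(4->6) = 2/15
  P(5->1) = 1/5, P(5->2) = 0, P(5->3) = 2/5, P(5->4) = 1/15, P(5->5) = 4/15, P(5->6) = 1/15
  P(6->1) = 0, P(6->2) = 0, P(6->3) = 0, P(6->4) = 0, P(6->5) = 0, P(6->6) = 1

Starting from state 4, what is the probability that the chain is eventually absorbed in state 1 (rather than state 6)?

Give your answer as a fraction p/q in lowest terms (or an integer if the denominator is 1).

Answer: 6629/8206

Derivation:
Let a_i = P(absorbed in 1 | start in state i).
Boundary conditions: a_1 = 1, a_6 = 0.
For each transient state i, a_i = sum_j P(i->j) * a_j:
  a_2 = 1/5*a_1 + 8/15*a_2 + 1/15*a_3 + 0*a_4 + 1/5*a_5 + 0*a_6
  a_3 = 2/15*a_1 + 0*a_2 + 2/5*a_3 + 4/15*a_4 + 2/15*a_5 + 1/15*a_6
  a_4 = 3/5*a_1 + 1/15*a_2 + 1/15*a_3 + 0*a_4 + 2/15*a_5 + 2/15*a_6
  a_5 = 1/5*a_1 + 0*a_2 + 2/5*a_3 + 1/15*a_4 + 4/15*a_5 + 1/15*a_6

Substituting a_1 = 1 and a_6 = 0, rearrange to (I - Q) a = r where r[i] = P(i -> 1):
  [7/15, -1/15, 0, -1/5] . (a_2, a_3, a_4, a_5) = 1/5
  [0, 3/5, -4/15, -2/15] . (a_2, a_3, a_4, a_5) = 2/15
  [-1/15, -1/15, 1, -2/15] . (a_2, a_3, a_4, a_5) = 3/5
  [0, -2/5, -1/15, 11/15] . (a_2, a_3, a_4, a_5) = 1/5

Solving yields:
  a_2 = 7049/8206
  a_3 = 3073/4103
  a_4 = 6629/8206
  a_5 = 563/746

Starting state is 4, so the absorption probability is a_4 = 6629/8206.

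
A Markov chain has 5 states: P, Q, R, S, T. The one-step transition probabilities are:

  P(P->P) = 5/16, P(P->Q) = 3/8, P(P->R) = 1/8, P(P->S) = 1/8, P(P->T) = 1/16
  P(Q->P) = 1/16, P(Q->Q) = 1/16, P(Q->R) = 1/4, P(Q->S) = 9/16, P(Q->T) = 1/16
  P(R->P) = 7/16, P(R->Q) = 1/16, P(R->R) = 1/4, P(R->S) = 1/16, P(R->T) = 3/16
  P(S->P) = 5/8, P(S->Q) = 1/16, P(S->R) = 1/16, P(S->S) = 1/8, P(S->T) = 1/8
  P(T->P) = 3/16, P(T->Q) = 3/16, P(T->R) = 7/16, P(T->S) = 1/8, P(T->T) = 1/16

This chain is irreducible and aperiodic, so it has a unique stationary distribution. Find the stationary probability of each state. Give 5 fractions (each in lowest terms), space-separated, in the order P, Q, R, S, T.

Answer: 3457/10202 7373/40808 7755/40808 3921/20404 2005/20404

Derivation:
The stationary distribution satisfies pi = pi * P, i.e.:
  pi_P = 5/16*pi_P + 1/16*pi_Q + 7/16*pi_R + 5/8*pi_S + 3/16*pi_T
  pi_Q = 3/8*pi_P + 1/16*pi_Q + 1/16*pi_R + 1/16*pi_S + 3/16*pi_T
  pi_R = 1/8*pi_P + 1/4*pi_Q + 1/4*pi_R + 1/16*pi_S + 7/16*pi_T
  pi_S = 1/8*pi_P + 9/16*pi_Q + 1/16*pi_R + 1/8*pi_S + 1/8*pi_T
  pi_T = 1/16*pi_P + 1/16*pi_Q + 3/16*pi_R + 1/8*pi_S + 1/16*pi_T
with normalization: pi_P + pi_Q + pi_R + pi_S + pi_T = 1.

Using the first 4 balance equations plus normalization, the linear system A*pi = b is:
  [-11/16, 1/16, 7/16, 5/8, 3/16] . pi = 0
  [3/8, -15/16, 1/16, 1/16, 3/16] . pi = 0
  [1/8, 1/4, -3/4, 1/16, 7/16] . pi = 0
  [1/8, 9/16, 1/16, -7/8, 1/8] . pi = 0
  [1, 1, 1, 1, 1] . pi = 1

Solving yields:
  pi_P = 3457/10202
  pi_Q = 7373/40808
  pi_R = 7755/40808
  pi_S = 3921/20404
  pi_T = 2005/20404

Verification (pi * P):
  3457/10202*5/16 + 7373/40808*1/16 + 7755/40808*7/16 + 3921/20404*5/8 + 2005/20404*3/16 = 3457/10202 = pi_P  (ok)
  3457/10202*3/8 + 7373/40808*1/16 + 7755/40808*1/16 + 3921/20404*1/16 + 2005/20404*3/16 = 7373/40808 = pi_Q  (ok)
  3457/10202*1/8 + 7373/40808*1/4 + 7755/40808*1/4 + 3921/20404*1/16 + 2005/20404*7/16 = 7755/40808 = pi_R  (ok)
  3457/10202*1/8 + 7373/40808*9/16 + 7755/40808*1/16 + 3921/20404*1/8 + 2005/20404*1/8 = 3921/20404 = pi_S  (ok)
  3457/10202*1/16 + 7373/40808*1/16 + 7755/40808*3/16 + 3921/20404*1/8 + 2005/20404*1/16 = 2005/20404 = pi_T  (ok)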